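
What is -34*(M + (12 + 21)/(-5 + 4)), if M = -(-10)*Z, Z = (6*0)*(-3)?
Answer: 1122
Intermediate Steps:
Z = 0 (Z = 0*(-3) = 0)
M = 0 (M = -(-10)*0 = -10*0 = 0)
-34*(M + (12 + 21)/(-5 + 4)) = -34*(0 + (12 + 21)/(-5 + 4)) = -34*(0 + 33/(-1)) = -34*(0 + 33*(-1)) = -34*(0 - 33) = -34*(-33) = 1122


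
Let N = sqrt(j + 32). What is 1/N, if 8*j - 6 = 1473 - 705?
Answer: 2*sqrt(515)/515 ≈ 0.088130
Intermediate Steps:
j = 387/4 (j = 3/4 + (1473 - 705)/8 = 3/4 + (1/8)*768 = 3/4 + 96 = 387/4 ≈ 96.750)
N = sqrt(515)/2 (N = sqrt(387/4 + 32) = sqrt(515/4) = sqrt(515)/2 ≈ 11.347)
1/N = 1/(sqrt(515)/2) = 2*sqrt(515)/515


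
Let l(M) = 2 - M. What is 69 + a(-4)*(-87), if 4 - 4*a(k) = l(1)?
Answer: 15/4 ≈ 3.7500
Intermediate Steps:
a(k) = ¾ (a(k) = 1 - (2 - 1*1)/4 = 1 - (2 - 1)/4 = 1 - ¼*1 = 1 - ¼ = ¾)
69 + a(-4)*(-87) = 69 + (¾)*(-87) = 69 - 261/4 = 15/4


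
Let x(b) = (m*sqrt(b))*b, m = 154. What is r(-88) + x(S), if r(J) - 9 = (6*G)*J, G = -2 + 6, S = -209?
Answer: -2103 - 32186*I*sqrt(209) ≈ -2103.0 - 4.6531e+5*I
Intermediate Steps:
G = 4
x(b) = 154*b**(3/2) (x(b) = (154*sqrt(b))*b = 154*b**(3/2))
r(J) = 9 + 24*J (r(J) = 9 + (6*4)*J = 9 + 24*J)
r(-88) + x(S) = (9 + 24*(-88)) + 154*(-209)**(3/2) = (9 - 2112) + 154*(-209*I*sqrt(209)) = -2103 - 32186*I*sqrt(209)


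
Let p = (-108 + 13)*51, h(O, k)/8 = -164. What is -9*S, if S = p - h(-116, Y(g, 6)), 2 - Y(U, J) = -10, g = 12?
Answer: 31797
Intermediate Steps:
Y(U, J) = 12 (Y(U, J) = 2 - 1*(-10) = 2 + 10 = 12)
h(O, k) = -1312 (h(O, k) = 8*(-164) = -1312)
p = -4845 (p = -95*51 = -4845)
S = -3533 (S = -4845 - 1*(-1312) = -4845 + 1312 = -3533)
-9*S = -9*(-3533) = 31797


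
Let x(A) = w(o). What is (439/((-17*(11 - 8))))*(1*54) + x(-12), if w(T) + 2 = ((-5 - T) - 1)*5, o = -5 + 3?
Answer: -8276/17 ≈ -486.82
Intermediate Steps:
o = -2
w(T) = -32 - 5*T (w(T) = -2 + ((-5 - T) - 1)*5 = -2 + (-6 - T)*5 = -2 + (-30 - 5*T) = -32 - 5*T)
x(A) = -22 (x(A) = -32 - 5*(-2) = -32 + 10 = -22)
(439/((-17*(11 - 8))))*(1*54) + x(-12) = (439/((-17*(11 - 8))))*(1*54) - 22 = (439/((-17*3)))*54 - 22 = (439/(-51))*54 - 22 = (439*(-1/51))*54 - 22 = -439/51*54 - 22 = -7902/17 - 22 = -8276/17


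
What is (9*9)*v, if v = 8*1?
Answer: 648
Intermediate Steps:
v = 8
(9*9)*v = (9*9)*8 = 81*8 = 648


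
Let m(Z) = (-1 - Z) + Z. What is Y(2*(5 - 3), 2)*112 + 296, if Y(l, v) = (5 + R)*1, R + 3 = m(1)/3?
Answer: 1448/3 ≈ 482.67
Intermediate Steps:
m(Z) = -1
R = -10/3 (R = -3 - 1/3 = -3 - 1*⅓ = -3 - ⅓ = -10/3 ≈ -3.3333)
Y(l, v) = 5/3 (Y(l, v) = (5 - 10/3)*1 = (5/3)*1 = 5/3)
Y(2*(5 - 3), 2)*112 + 296 = (5/3)*112 + 296 = 560/3 + 296 = 1448/3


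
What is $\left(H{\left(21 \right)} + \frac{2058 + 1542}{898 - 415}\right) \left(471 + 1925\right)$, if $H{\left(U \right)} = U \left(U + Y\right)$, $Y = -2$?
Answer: $\frac{156791844}{161} \approx 9.7386 \cdot 10^{5}$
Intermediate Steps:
$H{\left(U \right)} = U \left(-2 + U\right)$ ($H{\left(U \right)} = U \left(U - 2\right) = U \left(-2 + U\right)$)
$\left(H{\left(21 \right)} + \frac{2058 + 1542}{898 - 415}\right) \left(471 + 1925\right) = \left(21 \left(-2 + 21\right) + \frac{2058 + 1542}{898 - 415}\right) \left(471 + 1925\right) = \left(21 \cdot 19 + \frac{3600}{483}\right) 2396 = \left(399 + 3600 \cdot \frac{1}{483}\right) 2396 = \left(399 + \frac{1200}{161}\right) 2396 = \frac{65439}{161} \cdot 2396 = \frac{156791844}{161}$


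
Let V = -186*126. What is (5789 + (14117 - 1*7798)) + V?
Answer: -11328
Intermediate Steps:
V = -23436
(5789 + (14117 - 1*7798)) + V = (5789 + (14117 - 1*7798)) - 23436 = (5789 + (14117 - 7798)) - 23436 = (5789 + 6319) - 23436 = 12108 - 23436 = -11328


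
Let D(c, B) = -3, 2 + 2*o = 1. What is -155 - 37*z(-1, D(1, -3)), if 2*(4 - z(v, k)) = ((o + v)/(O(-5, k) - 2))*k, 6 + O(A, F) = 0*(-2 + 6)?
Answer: -10029/32 ≈ -313.41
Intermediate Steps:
O(A, F) = -6 (O(A, F) = -6 + 0*(-2 + 6) = -6 + 0*4 = -6 + 0 = -6)
o = -½ (o = -1 + (½)*1 = -1 + ½ = -½ ≈ -0.50000)
z(v, k) = 4 - k*(1/16 - v/8)/2 (z(v, k) = 4 - (-½ + v)/(-6 - 2)*k/2 = 4 - (-½ + v)/(-8)*k/2 = 4 - (-½ + v)*(-⅛)*k/2 = 4 - (1/16 - v/8)*k/2 = 4 - k*(1/16 - v/8)/2)
-155 - 37*z(-1, D(1, -3)) = -155 - 37*(4 - 1/32*(-3) + (1/16)*(-3)*(-1)) = -155 - 37*(4 + 3/32 + 3/16) = -155 - 37*137/32 = -155 - 5069/32 = -10029/32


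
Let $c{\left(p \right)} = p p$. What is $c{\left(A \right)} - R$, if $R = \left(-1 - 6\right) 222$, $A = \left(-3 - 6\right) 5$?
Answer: $3579$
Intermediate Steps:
$A = -45$ ($A = \left(-9\right) 5 = -45$)
$c{\left(p \right)} = p^{2}$
$R = -1554$ ($R = \left(-1 - 6\right) 222 = \left(-7\right) 222 = -1554$)
$c{\left(A \right)} - R = \left(-45\right)^{2} - -1554 = 2025 + 1554 = 3579$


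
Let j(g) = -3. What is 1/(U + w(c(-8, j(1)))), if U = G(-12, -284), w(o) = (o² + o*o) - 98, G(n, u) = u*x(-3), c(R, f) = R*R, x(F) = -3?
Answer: 1/8946 ≈ 0.00011178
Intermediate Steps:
c(R, f) = R²
G(n, u) = -3*u (G(n, u) = u*(-3) = -3*u)
w(o) = -98 + 2*o² (w(o) = (o² + o²) - 98 = 2*o² - 98 = -98 + 2*o²)
U = 852 (U = -3*(-284) = 852)
1/(U + w(c(-8, j(1)))) = 1/(852 + (-98 + 2*((-8)²)²)) = 1/(852 + (-98 + 2*64²)) = 1/(852 + (-98 + 2*4096)) = 1/(852 + (-98 + 8192)) = 1/(852 + 8094) = 1/8946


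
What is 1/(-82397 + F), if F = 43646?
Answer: -1/38751 ≈ -2.5806e-5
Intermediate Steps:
1/(-82397 + F) = 1/(-82397 + 43646) = 1/(-38751) = -1/38751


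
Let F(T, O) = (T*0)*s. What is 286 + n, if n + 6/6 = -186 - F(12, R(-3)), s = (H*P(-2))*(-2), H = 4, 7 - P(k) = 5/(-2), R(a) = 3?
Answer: 99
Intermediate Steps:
P(k) = 19/2 (P(k) = 7 - 5/(-2) = 7 - 5*(-1)/2 = 7 - 1*(-5/2) = 7 + 5/2 = 19/2)
s = -76 (s = (4*(19/2))*(-2) = 38*(-2) = -76)
F(T, O) = 0 (F(T, O) = (T*0)*(-76) = 0*(-76) = 0)
n = -187 (n = -1 + (-186 - 1*0) = -1 + (-186 + 0) = -1 - 186 = -187)
286 + n = 286 - 187 = 99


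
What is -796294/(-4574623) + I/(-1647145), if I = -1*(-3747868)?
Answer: -15833471473134/7535067401335 ≈ -2.1013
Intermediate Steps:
I = 3747868
-796294/(-4574623) + I/(-1647145) = -796294/(-4574623) + 3747868/(-1647145) = -796294*(-1/4574623) + 3747868*(-1/1647145) = 796294/4574623 - 3747868/1647145 = -15833471473134/7535067401335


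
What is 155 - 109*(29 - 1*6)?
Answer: -2352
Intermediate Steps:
155 - 109*(29 - 1*6) = 155 - 109*(29 - 6) = 155 - 109*23 = 155 - 2507 = -2352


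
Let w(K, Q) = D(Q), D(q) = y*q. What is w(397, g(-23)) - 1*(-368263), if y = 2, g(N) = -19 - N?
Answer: 368271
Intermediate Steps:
D(q) = 2*q
w(K, Q) = 2*Q
w(397, g(-23)) - 1*(-368263) = 2*(-19 - 1*(-23)) - 1*(-368263) = 2*(-19 + 23) + 368263 = 2*4 + 368263 = 8 + 368263 = 368271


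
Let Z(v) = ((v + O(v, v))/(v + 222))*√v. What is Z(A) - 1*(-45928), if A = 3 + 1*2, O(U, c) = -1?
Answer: 45928 + 4*√5/227 ≈ 45928.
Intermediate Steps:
A = 5 (A = 3 + 2 = 5)
Z(v) = √v*(-1 + v)/(222 + v) (Z(v) = ((v - 1)/(v + 222))*√v = ((-1 + v)/(222 + v))*√v = √v*(-1 + v)/(222 + v))
Z(A) - 1*(-45928) = √5*(-1 + 5)/(222 + 5) - 1*(-45928) = √5*4/227 + 45928 = √5*(1/227)*4 + 45928 = 4*√5/227 + 45928 = 45928 + 4*√5/227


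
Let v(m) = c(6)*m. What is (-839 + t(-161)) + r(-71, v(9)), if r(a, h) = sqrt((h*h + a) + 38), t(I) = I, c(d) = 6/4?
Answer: -1000 + sqrt(597)/2 ≈ -987.78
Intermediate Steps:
c(d) = 3/2 (c(d) = 6*(1/4) = 3/2)
v(m) = 3*m/2
r(a, h) = sqrt(38 + a + h**2) (r(a, h) = sqrt((h**2 + a) + 38) = sqrt((a + h**2) + 38) = sqrt(38 + a + h**2))
(-839 + t(-161)) + r(-71, v(9)) = (-839 - 161) + sqrt(38 - 71 + ((3/2)*9)**2) = -1000 + sqrt(38 - 71 + (27/2)**2) = -1000 + sqrt(38 - 71 + 729/4) = -1000 + sqrt(597/4) = -1000 + sqrt(597)/2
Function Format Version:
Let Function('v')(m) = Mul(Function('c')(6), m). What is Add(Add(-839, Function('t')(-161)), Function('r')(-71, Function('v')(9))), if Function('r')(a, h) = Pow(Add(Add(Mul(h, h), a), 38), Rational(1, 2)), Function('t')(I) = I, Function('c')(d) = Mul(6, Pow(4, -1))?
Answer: Add(-1000, Mul(Rational(1, 2), Pow(597, Rational(1, 2)))) ≈ -987.78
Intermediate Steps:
Function('c')(d) = Rational(3, 2) (Function('c')(d) = Mul(6, Rational(1, 4)) = Rational(3, 2))
Function('v')(m) = Mul(Rational(3, 2), m)
Function('r')(a, h) = Pow(Add(38, a, Pow(h, 2)), Rational(1, 2)) (Function('r')(a, h) = Pow(Add(Add(Pow(h, 2), a), 38), Rational(1, 2)) = Pow(Add(Add(a, Pow(h, 2)), 38), Rational(1, 2)) = Pow(Add(38, a, Pow(h, 2)), Rational(1, 2)))
Add(Add(-839, Function('t')(-161)), Function('r')(-71, Function('v')(9))) = Add(Add(-839, -161), Pow(Add(38, -71, Pow(Mul(Rational(3, 2), 9), 2)), Rational(1, 2))) = Add(-1000, Pow(Add(38, -71, Pow(Rational(27, 2), 2)), Rational(1, 2))) = Add(-1000, Pow(Add(38, -71, Rational(729, 4)), Rational(1, 2))) = Add(-1000, Pow(Rational(597, 4), Rational(1, 2))) = Add(-1000, Mul(Rational(1, 2), Pow(597, Rational(1, 2))))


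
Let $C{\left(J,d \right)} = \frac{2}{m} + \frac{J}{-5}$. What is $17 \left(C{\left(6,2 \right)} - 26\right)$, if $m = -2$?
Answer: $- \frac{2397}{5} \approx -479.4$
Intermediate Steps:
$C{\left(J,d \right)} = -1 - \frac{J}{5}$ ($C{\left(J,d \right)} = \frac{2}{-2} + \frac{J}{-5} = 2 \left(- \frac{1}{2}\right) + J \left(- \frac{1}{5}\right) = -1 - \frac{J}{5}$)
$17 \left(C{\left(6,2 \right)} - 26\right) = 17 \left(\left(-1 - \frac{6}{5}\right) - 26\right) = 17 \left(- \frac{11}{5} - 26\right) = 17 \left(- \frac{141}{5}\right) = - \frac{2397}{5}$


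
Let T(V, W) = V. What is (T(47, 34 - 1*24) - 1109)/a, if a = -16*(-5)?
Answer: -531/40 ≈ -13.275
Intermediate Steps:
a = 80
(T(47, 34 - 1*24) - 1109)/a = (47 - 1109)/80 = -1062*1/80 = -531/40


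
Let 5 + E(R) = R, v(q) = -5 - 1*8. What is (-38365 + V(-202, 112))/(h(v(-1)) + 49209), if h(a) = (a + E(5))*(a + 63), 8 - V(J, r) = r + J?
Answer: -38267/48559 ≈ -0.78805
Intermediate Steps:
v(q) = -13 (v(q) = -5 - 8 = -13)
E(R) = -5 + R
V(J, r) = 8 - J - r (V(J, r) = 8 - (r + J) = 8 - (J + r) = 8 + (-J - r) = 8 - J - r)
h(a) = a*(63 + a) (h(a) = (a + (-5 + 5))*(a + 63) = (a + 0)*(63 + a) = a*(63 + a))
(-38365 + V(-202, 112))/(h(v(-1)) + 49209) = (-38365 + (8 - 1*(-202) - 1*112))/(-13*(63 - 13) + 49209) = (-38365 + (8 + 202 - 112))/(-13*50 + 49209) = (-38365 + 98)/(-650 + 49209) = -38267/48559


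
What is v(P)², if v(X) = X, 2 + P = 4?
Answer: 4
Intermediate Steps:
P = 2 (P = -2 + 4 = 2)
v(P)² = 2² = 4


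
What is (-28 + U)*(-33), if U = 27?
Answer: 33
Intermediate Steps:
(-28 + U)*(-33) = (-28 + 27)*(-33) = -1*(-33) = 33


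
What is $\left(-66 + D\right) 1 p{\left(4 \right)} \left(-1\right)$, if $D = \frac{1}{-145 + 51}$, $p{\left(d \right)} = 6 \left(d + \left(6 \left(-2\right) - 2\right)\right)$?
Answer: $- \frac{186150}{47} \approx -3960.6$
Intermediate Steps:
$p{\left(d \right)} = -84 + 6 d$ ($p{\left(d \right)} = 6 \left(d - 14\right) = 6 \left(-14 + d\right) = -84 + 6 d$)
$D = - \frac{1}{94}$ ($D = \frac{1}{-94} = - \frac{1}{94} \approx -0.010638$)
$\left(-66 + D\right) 1 p{\left(4 \right)} \left(-1\right) = \left(-66 - \frac{1}{94}\right) 1 \left(-84 + 6 \cdot 4\right) \left(-1\right) = - \frac{6205 \cdot 1 \left(-84 + 24\right) \left(-1\right)}{94} = - \frac{6205 \cdot 1 \left(-60\right) \left(-1\right)}{94} = - \frac{6205 \left(\left(-60\right) \left(-1\right)\right)}{94} = \left(- \frac{6205}{94}\right) 60 = - \frac{186150}{47}$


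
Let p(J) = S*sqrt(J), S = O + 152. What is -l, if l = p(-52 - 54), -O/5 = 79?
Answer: 243*I*sqrt(106) ≈ 2501.8*I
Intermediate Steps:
O = -395 (O = -5*79 = -395)
S = -243 (S = -395 + 152 = -243)
p(J) = -243*sqrt(J)
l = -243*I*sqrt(106) (l = -243*sqrt(-52 - 54) = -243*I*sqrt(106) ≈ -2501.8*I)
-l = -(-243)*I*sqrt(106) = 243*I*sqrt(106)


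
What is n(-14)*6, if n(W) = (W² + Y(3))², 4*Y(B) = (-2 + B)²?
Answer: 1848675/8 ≈ 2.3108e+5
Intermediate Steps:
Y(B) = (-2 + B)²/4
n(W) = (¼ + W²)² (n(W) = (W² + (-2 + 3)²/4)² = (W² + (¼)*1²)² = (W² + (¼)*1)² = (W² + ¼)² = (¼ + W²)²)
n(-14)*6 = ((1 + 4*(-14)²)²/16)*6 = ((1 + 4*196)²/16)*6 = ((1 + 784)²/16)*6 = ((1/16)*785²)*6 = ((1/16)*616225)*6 = (616225/16)*6 = 1848675/8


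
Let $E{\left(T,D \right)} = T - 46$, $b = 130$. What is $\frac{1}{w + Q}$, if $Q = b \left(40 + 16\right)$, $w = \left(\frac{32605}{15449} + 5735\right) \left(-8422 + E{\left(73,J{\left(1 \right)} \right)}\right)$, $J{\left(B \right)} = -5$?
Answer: $- \frac{15449}{743958376180} \approx -2.0766 \cdot 10^{-8}$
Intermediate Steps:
$E{\left(T,D \right)} = -46 + T$
$w = - \frac{744070844900}{15449}$ ($w = \left(\frac{32605}{15449} + 5735\right) \left(-8422 + \left(-46 + 73\right)\right) = \left(32605 \cdot \frac{1}{15449} + 5735\right) \left(-8422 + 27\right) = \left(\frac{32605}{15449} + 5735\right) \left(-8395\right) = \frac{88632620}{15449} \left(-8395\right) = - \frac{744070844900}{15449} \approx -4.8163 \cdot 10^{7}$)
$Q = 7280$ ($Q = 130 \left(40 + 16\right) = 130 \cdot 56 = 7280$)
$\frac{1}{w + Q} = \frac{1}{- \frac{744070844900}{15449} + 7280} = \frac{1}{- \frac{743958376180}{15449}} = - \frac{15449}{743958376180}$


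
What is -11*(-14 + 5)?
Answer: 99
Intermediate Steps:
-11*(-14 + 5) = -11*(-9) = 99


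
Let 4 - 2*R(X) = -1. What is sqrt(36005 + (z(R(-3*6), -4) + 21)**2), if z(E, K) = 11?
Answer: sqrt(37029) ≈ 192.43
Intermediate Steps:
R(X) = 5/2 (R(X) = 2 - 1/2*(-1) = 2 + 1/2 = 5/2)
sqrt(36005 + (z(R(-3*6), -4) + 21)**2) = sqrt(36005 + (11 + 21)**2) = sqrt(36005 + 32**2) = sqrt(36005 + 1024) = sqrt(37029)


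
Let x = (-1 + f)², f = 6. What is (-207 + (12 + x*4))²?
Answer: 9025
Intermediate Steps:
x = 25 (x = (-1 + 6)² = 5² = 25)
(-207 + (12 + x*4))² = (-207 + (12 + 25*4))² = (-207 + (12 + 100))² = (-207 + 112)² = (-95)² = 9025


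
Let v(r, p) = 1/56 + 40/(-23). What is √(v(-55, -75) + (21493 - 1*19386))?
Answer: √873134878/644 ≈ 45.883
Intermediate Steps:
v(r, p) = -2217/1288 (v(r, p) = 1*(1/56) + 40*(-1/23) = 1/56 - 40/23 = -2217/1288)
√(v(-55, -75) + (21493 - 1*19386)) = √(-2217/1288 + (21493 - 1*19386)) = √(-2217/1288 + (21493 - 19386)) = √(-2217/1288 + 2107) = √(2711599/1288) = √873134878/644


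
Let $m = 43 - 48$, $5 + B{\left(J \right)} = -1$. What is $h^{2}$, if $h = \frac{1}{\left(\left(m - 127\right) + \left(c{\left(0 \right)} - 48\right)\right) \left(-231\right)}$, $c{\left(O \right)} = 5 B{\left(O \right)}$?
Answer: $\frac{1}{2353220100} \approx 4.2495 \cdot 10^{-10}$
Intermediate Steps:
$B{\left(J \right)} = -6$ ($B{\left(J \right)} = -5 - 1 = -6$)
$c{\left(O \right)} = -30$ ($c{\left(O \right)} = 5 \left(-6\right) = -30$)
$m = -5$ ($m = 43 - 48 = -5$)
$h = \frac{1}{48510}$ ($h = \frac{1}{\left(\left(-5 - 127\right) - 78\right) \left(-231\right)} = \frac{1}{\left(-5 - 127\right) - 78} \left(- \frac{1}{231}\right) = \frac{1}{-132 - 78} \left(- \frac{1}{231}\right) = \frac{1}{-210} \left(- \frac{1}{231}\right) = \left(- \frac{1}{210}\right) \left(- \frac{1}{231}\right) = \frac{1}{48510} \approx 2.0614 \cdot 10^{-5}$)
$h^{2} = \left(\frac{1}{48510}\right)^{2} = \frac{1}{2353220100}$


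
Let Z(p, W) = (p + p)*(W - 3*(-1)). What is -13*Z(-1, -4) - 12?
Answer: -38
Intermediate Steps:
Z(p, W) = 2*p*(3 + W) (Z(p, W) = (2*p)*(W + 3) = (2*p)*(3 + W) = 2*p*(3 + W))
-13*Z(-1, -4) - 12 = -26*(-1)*(3 - 4) - 12 = -26*(-1)*(-1) - 12 = -13*2 - 12 = -26 - 12 = -38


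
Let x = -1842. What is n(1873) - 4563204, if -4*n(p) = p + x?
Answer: -18252847/4 ≈ -4.5632e+6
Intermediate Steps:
n(p) = 921/2 - p/4 (n(p) = -(p - 1842)/4 = -(-1842 + p)/4 = 921/2 - p/4)
n(1873) - 4563204 = (921/2 - 1/4*1873) - 4563204 = (921/2 - 1873/4) - 4563204 = -31/4 - 4563204 = -18252847/4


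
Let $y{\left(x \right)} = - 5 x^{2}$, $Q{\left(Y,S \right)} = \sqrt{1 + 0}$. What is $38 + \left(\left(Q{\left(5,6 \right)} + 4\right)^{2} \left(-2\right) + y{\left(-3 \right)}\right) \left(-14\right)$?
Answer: $1368$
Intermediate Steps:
$Q{\left(Y,S \right)} = 1$ ($Q{\left(Y,S \right)} = \sqrt{1} = 1$)
$38 + \left(\left(Q{\left(5,6 \right)} + 4\right)^{2} \left(-2\right) + y{\left(-3 \right)}\right) \left(-14\right) = 38 + \left(\left(1 + 4\right)^{2} \left(-2\right) - 5 \left(-3\right)^{2}\right) \left(-14\right) = 38 + \left(5^{2} \left(-2\right) - 45\right) \left(-14\right) = 38 + \left(25 \left(-2\right) - 45\right) \left(-14\right) = 38 + \left(-50 - 45\right) \left(-14\right) = 38 - -1330 = 38 + 1330 = 1368$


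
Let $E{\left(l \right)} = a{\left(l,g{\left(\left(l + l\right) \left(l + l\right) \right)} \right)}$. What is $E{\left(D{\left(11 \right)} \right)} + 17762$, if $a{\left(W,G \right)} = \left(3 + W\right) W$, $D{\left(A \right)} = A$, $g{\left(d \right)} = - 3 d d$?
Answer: $17916$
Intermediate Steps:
$g{\left(d \right)} = - 3 d^{2}$
$a{\left(W,G \right)} = W \left(3 + W\right)$
$E{\left(l \right)} = l \left(3 + l\right)$
$E{\left(D{\left(11 \right)} \right)} + 17762 = 11 \left(3 + 11\right) + 17762 = 11 \cdot 14 + 17762 = 154 + 17762 = 17916$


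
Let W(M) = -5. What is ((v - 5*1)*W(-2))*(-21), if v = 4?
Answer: -105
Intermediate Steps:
((v - 5*1)*W(-2))*(-21) = ((4 - 5*1)*(-5))*(-21) = ((4 - 5)*(-5))*(-21) = -1*(-5)*(-21) = 5*(-21) = -105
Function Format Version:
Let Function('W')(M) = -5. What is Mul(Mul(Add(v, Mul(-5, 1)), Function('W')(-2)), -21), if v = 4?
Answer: -105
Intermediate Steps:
Mul(Mul(Add(v, Mul(-5, 1)), Function('W')(-2)), -21) = Mul(Mul(Add(4, Mul(-5, 1)), -5), -21) = Mul(Mul(Add(4, -5), -5), -21) = Mul(Mul(-1, -5), -21) = Mul(5, -21) = -105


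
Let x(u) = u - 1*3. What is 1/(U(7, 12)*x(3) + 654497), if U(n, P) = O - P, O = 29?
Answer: 1/654497 ≈ 1.5279e-6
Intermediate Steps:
U(n, P) = 29 - P
x(u) = -3 + u (x(u) = u - 3 = -3 + u)
1/(U(7, 12)*x(3) + 654497) = 1/((29 - 1*12)*(-3 + 3) + 654497) = 1/((29 - 12)*0 + 654497) = 1/(17*0 + 654497) = 1/(0 + 654497) = 1/654497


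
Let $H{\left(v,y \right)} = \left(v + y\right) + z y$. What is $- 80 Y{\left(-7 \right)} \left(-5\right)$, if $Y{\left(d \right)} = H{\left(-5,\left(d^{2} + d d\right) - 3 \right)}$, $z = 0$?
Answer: $36000$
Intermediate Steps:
$H{\left(v,y \right)} = v + y$ ($H{\left(v,y \right)} = \left(v + y\right) + 0 y = \left(v + y\right) + 0 = v + y$)
$Y{\left(d \right)} = -8 + 2 d^{2}$ ($Y{\left(d \right)} = -5 - \left(3 - d^{2} - d d\right) = -5 + \left(\left(d^{2} + d^{2}\right) - 3\right) = -5 + \left(2 d^{2} - 3\right) = -5 + \left(-3 + 2 d^{2}\right) = -8 + 2 d^{2}$)
$- 80 Y{\left(-7 \right)} \left(-5\right) = - 80 \left(-8 + 2 \left(-7\right)^{2}\right) \left(-5\right) = - 80 \left(-8 + 2 \cdot 49\right) \left(-5\right) = - 80 \left(-8 + 98\right) \left(-5\right) = \left(-80\right) 90 \left(-5\right) = \left(-7200\right) \left(-5\right) = 36000$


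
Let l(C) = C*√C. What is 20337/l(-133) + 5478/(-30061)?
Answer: -5478/30061 + 20337*I*√133/17689 ≈ -0.18223 + 13.259*I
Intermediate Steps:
l(C) = C^(3/2)
20337/l(-133) + 5478/(-30061) = 20337/((-133)^(3/2)) + 5478/(-30061) = 20337/((-133*I*√133)) + 5478*(-1/30061) = 20337*(I*√133/17689) - 5478/30061 = 20337*I*√133/17689 - 5478/30061 = -5478/30061 + 20337*I*√133/17689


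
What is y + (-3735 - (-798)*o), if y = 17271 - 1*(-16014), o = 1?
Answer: 30348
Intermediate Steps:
y = 33285 (y = 17271 + 16014 = 33285)
y + (-3735 - (-798)*o) = 33285 + (-3735 - (-798)) = 33285 + (-3735 - 1*(-798)) = 33285 + (-3735 + 798) = 33285 - 2937 = 30348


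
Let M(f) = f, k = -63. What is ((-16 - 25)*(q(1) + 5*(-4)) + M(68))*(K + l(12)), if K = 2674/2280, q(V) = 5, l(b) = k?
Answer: -48139889/1140 ≈ -42228.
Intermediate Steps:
l(b) = -63
K = 1337/1140 (K = 2674*(1/2280) = 1337/1140 ≈ 1.1728)
((-16 - 25)*(q(1) + 5*(-4)) + M(68))*(K + l(12)) = ((-16 - 25)*(5 + 5*(-4)) + 68)*(1337/1140 - 63) = (-41*(5 - 20) + 68)*(-70483/1140) = (-41*(-15) + 68)*(-70483/1140) = (615 + 68)*(-70483/1140) = 683*(-70483/1140) = -48139889/1140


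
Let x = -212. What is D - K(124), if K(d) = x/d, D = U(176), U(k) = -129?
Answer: -3946/31 ≈ -127.29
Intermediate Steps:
D = -129
K(d) = -212/d
D - K(124) = -129 - (-212)/124 = -129 - 1*(-53/31) = -129 + 53/31 = -3946/31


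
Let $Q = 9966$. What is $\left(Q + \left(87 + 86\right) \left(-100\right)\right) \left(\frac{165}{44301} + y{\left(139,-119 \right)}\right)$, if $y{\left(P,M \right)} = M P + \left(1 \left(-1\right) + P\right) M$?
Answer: $\frac{3569931327044}{14767} \approx 2.4175 \cdot 10^{8}$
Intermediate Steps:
$y{\left(P,M \right)} = M P + M \left(-1 + P\right)$ ($y{\left(P,M \right)} = M P + \left(-1 + P\right) M = M P + M \left(-1 + P\right)$)
$\left(Q + \left(87 + 86\right) \left(-100\right)\right) \left(\frac{165}{44301} + y{\left(139,-119 \right)}\right) = \left(9966 + \left(87 + 86\right) \left(-100\right)\right) \left(\frac{165}{44301} - 119 \left(-1 + 2 \cdot 139\right)\right) = \left(9966 + 173 \left(-100\right)\right) \left(165 \cdot \frac{1}{44301} - 119 \left(-1 + 278\right)\right) = \left(9966 - 17300\right) \left(\frac{55}{14767} - 32963\right) = - 7334 \left(\frac{55}{14767} - 32963\right) = \left(-7334\right) \left(- \frac{486764566}{14767}\right) = \frac{3569931327044}{14767}$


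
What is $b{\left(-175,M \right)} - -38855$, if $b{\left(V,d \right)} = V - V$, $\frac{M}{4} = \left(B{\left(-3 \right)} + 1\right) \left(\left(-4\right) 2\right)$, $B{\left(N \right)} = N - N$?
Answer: $38855$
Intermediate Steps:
$B{\left(N \right)} = 0$
$M = -32$ ($M = 4 \left(0 + 1\right) \left(\left(-4\right) 2\right) = 4 \cdot 1 \left(-8\right) = 4 \left(-8\right) = -32$)
$b{\left(V,d \right)} = 0$
$b{\left(-175,M \right)} - -38855 = 0 - -38855 = 0 + 38855 = 38855$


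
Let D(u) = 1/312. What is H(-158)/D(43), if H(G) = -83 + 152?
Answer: 21528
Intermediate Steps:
D(u) = 1/312
H(G) = 69
H(-158)/D(43) = 69/(1/312) = 69*312 = 21528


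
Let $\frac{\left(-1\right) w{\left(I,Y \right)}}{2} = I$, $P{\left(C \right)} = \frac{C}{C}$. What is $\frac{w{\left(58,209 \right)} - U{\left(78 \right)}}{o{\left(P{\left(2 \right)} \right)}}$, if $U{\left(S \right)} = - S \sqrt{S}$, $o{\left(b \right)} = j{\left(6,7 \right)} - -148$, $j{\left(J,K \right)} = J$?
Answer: $- \frac{58}{77} + \frac{39 \sqrt{78}}{77} \approx 3.72$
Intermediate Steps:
$P{\left(C \right)} = 1$
$w{\left(I,Y \right)} = - 2 I$
$o{\left(b \right)} = 154$ ($o{\left(b \right)} = 6 - -148 = 6 + 148 = 154$)
$U{\left(S \right)} = - S^{\frac{3}{2}}$
$\frac{w{\left(58,209 \right)} - U{\left(78 \right)}}{o{\left(P{\left(2 \right)} \right)}} = \frac{\left(-2\right) 58 - - 78^{\frac{3}{2}}}{154} = \left(-116 - - 78 \sqrt{78}\right) \frac{1}{154} = \left(-116 + 78 \sqrt{78}\right) \frac{1}{154} = - \frac{58}{77} + \frac{39 \sqrt{78}}{77}$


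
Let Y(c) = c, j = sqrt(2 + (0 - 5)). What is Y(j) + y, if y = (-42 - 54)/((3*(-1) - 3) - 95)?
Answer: 96/101 + I*sqrt(3) ≈ 0.95049 + 1.732*I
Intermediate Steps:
j = I*sqrt(3) (j = sqrt(2 - 5) = sqrt(-3) = I*sqrt(3) ≈ 1.732*I)
y = 96/101 (y = -96/((-3 - 3) - 95) = -96/(-6 - 95) = -96/(-101) = -96*(-1/101) = 96/101 ≈ 0.95049)
Y(j) + y = I*sqrt(3) + 96/101 = 96/101 + I*sqrt(3)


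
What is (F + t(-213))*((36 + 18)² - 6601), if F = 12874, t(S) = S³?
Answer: 35562914255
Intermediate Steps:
(F + t(-213))*((36 + 18)² - 6601) = (12874 + (-213)³)*((36 + 18)² - 6601) = (12874 - 9663597)*(54² - 6601) = -9650723*(2916 - 6601) = -9650723*(-3685) = 35562914255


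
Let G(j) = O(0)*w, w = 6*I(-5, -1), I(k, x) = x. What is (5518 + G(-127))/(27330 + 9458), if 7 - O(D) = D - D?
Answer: 1369/9197 ≈ 0.14885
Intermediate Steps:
O(D) = 7 (O(D) = 7 - (D - D) = 7 - 1*0 = 7 + 0 = 7)
w = -6 (w = 6*(-1) = -6)
G(j) = -42 (G(j) = 7*(-6) = -42)
(5518 + G(-127))/(27330 + 9458) = (5518 - 42)/(27330 + 9458) = 5476/36788 = 5476*(1/36788) = 1369/9197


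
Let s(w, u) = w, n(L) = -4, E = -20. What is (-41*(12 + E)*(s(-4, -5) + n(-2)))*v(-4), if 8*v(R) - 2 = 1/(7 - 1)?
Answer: -2132/3 ≈ -710.67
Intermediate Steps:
v(R) = 13/48 (v(R) = 1/4 + 1/(8*(7 - 1)) = 1/4 + (1/8)/6 = 1/4 + (1/8)*(1/6) = 1/4 + 1/48 = 13/48)
(-41*(12 + E)*(s(-4, -5) + n(-2)))*v(-4) = -41*(12 - 20)*(-4 - 4)*(13/48) = -(-328)*(-8)*(13/48) = -41*64*(13/48) = -2624*13/48 = -2132/3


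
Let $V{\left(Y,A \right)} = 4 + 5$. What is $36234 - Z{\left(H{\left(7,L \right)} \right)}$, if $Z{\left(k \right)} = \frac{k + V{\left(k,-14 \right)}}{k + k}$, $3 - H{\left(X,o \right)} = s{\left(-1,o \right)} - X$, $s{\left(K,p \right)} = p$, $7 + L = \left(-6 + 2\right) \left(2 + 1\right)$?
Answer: $\frac{1050767}{29} \approx 36233.0$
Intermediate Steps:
$L = -19$ ($L = -7 + \left(-6 + 2\right) \left(2 + 1\right) = -7 - 12 = -19$)
$V{\left(Y,A \right)} = 9$
$H{\left(X,o \right)} = 3 + X - o$ ($H{\left(X,o \right)} = 3 - \left(o - X\right) = 3 + \left(X - o\right) = 3 + X - o$)
$Z{\left(k \right)} = \frac{9 + k}{2 k}$ ($Z{\left(k \right)} = \frac{k + 9}{k + k} = \frac{9 + k}{2 k}$)
$36234 - Z{\left(H{\left(7,L \right)} \right)} = 36234 - \frac{9 + \left(3 + 7 - -19\right)}{2 \left(3 + 7 - -19\right)} = 36234 - \frac{9 + \left(3 + 7 + 19\right)}{2 \left(3 + 7 + 19\right)} = 36234 - \frac{9 + 29}{2 \cdot 29} = 36234 - \frac{1}{2} \cdot \frac{1}{29} \cdot 38 = 36234 - \frac{19}{29} = \frac{1050767}{29}$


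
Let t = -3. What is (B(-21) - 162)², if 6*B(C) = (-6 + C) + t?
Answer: 27889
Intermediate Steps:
B(C) = -3/2 + C/6 (B(C) = ((-6 + C) - 3)/6 = (-9 + C)/6 = -3/2 + C/6)
(B(-21) - 162)² = ((-3/2 + (⅙)*(-21)) - 162)² = ((-3/2 - 7/2) - 162)² = (-5 - 162)² = (-167)² = 27889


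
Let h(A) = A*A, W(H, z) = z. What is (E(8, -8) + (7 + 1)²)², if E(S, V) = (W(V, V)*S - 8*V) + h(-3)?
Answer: 5329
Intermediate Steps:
h(A) = A²
E(S, V) = 9 - 8*V + S*V (E(S, V) = (V*S - 8*V) + (-3)² = (S*V - 8*V) + 9 = (-8*V + S*V) + 9 = 9 - 8*V + S*V)
(E(8, -8) + (7 + 1)²)² = ((9 - 8*(-8) + 8*(-8)) + (7 + 1)²)² = ((9 + 64 - 64) + 8²)² = (9 + 64)² = 73² = 5329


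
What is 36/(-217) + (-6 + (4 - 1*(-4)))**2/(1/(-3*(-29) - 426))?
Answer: -294288/217 ≈ -1356.2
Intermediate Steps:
36/(-217) + (-6 + (4 - 1*(-4)))**2/(1/(-3*(-29) - 426)) = 36*(-1/217) + (-6 + (4 + 4))**2/(1/(87 - 426)) = -36/217 + (-6 + 8)**2/(1/(-339)) = -36/217 + 2**2/(-1/339) = -36/217 + 4*(-339) = -36/217 - 1356 = -294288/217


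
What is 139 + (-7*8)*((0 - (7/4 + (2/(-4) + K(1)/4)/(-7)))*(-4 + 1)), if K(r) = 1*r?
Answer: -161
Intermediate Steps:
K(r) = r
139 + (-7*8)*((0 - (7/4 + (2/(-4) + K(1)/4)/(-7)))*(-4 + 1)) = 139 + (-7*8)*((0 - (7/4 + (2/(-4) + 1/4)/(-7)))*(-4 + 1)) = 139 - 56*(0 - (7*(1/4) + (2*(-1/4) + 1*(1/4))*(-1/7)))*(-3) = 139 - 56*(0 - (7/4 + (-1/2 + 1/4)*(-1/7)))*(-3) = 139 - 56*(0 - (7/4 - 1/4*(-1/7)))*(-3) = 139 - 56*(0 - (7/4 + 1/28))*(-3) = 139 - 56*(0 - 1*25/14)*(-3) = 139 - 56*(0 - 25/14)*(-3) = 139 - (-100)*(-3) = 139 - 56*75/14 = 139 - 300 = -161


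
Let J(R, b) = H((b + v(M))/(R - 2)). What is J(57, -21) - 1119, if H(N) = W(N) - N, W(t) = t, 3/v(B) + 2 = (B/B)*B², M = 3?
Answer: -1119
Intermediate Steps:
v(B) = 3/(-2 + B²) (v(B) = 3/(-2 + (B/B)*B²) = 3/(-2 + 1*B²) = 3/(-2 + B²))
H(N) = 0 (H(N) = N - N = 0)
J(R, b) = 0
J(57, -21) - 1119 = 0 - 1119 = -1119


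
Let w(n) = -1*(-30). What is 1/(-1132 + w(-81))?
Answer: -1/1102 ≈ -0.00090744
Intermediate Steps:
w(n) = 30
1/(-1132 + w(-81)) = 1/(-1132 + 30) = 1/(-1102) = -1/1102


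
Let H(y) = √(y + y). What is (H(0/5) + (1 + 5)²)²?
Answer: 1296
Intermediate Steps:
H(y) = √2*√y (H(y) = √(2*y) = √2*√y)
(H(0/5) + (1 + 5)²)² = (√2*√(0/5) + (1 + 5)²)² = (√2*√(0*(⅕)) + 6²)² = (√2*√0 + 36)² = (√2*0 + 36)² = (0 + 36)² = 36² = 1296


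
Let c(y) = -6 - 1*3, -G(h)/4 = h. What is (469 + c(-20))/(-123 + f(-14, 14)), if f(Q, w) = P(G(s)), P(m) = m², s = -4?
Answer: 460/133 ≈ 3.4586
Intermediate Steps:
G(h) = -4*h
f(Q, w) = 256 (f(Q, w) = (-4*(-4))² = 16² = 256)
c(y) = -9 (c(y) = -6 - 3 = -9)
(469 + c(-20))/(-123 + f(-14, 14)) = (469 - 9)/(-123 + 256) = 460/133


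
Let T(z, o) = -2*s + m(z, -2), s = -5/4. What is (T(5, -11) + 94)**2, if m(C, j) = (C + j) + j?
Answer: 38025/4 ≈ 9506.3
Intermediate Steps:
s = -5/4 (s = -5*1/4 = -5/4 ≈ -1.2500)
m(C, j) = C + 2*j
T(z, o) = -3/2 + z (T(z, o) = -2*(-5/4) + (z + 2*(-2)) = 5/2 + (z - 4) = 5/2 + (-4 + z) = -3/2 + z)
(T(5, -11) + 94)**2 = ((-3/2 + 5) + 94)**2 = (7/2 + 94)**2 = (195/2)**2 = 38025/4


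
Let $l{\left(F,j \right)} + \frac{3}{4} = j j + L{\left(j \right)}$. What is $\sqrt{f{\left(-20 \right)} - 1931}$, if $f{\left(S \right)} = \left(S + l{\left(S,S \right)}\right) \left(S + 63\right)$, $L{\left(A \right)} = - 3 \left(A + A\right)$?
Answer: $\frac{3 \sqrt{8683}}{2} \approx 139.77$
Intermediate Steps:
$L{\left(A \right)} = - 6 A$ ($L{\left(A \right)} = - 3 \cdot 2 A = - 6 A$)
$l{\left(F,j \right)} = - \frac{3}{4} + j^{2} - 6 j$ ($l{\left(F,j \right)} = - \frac{3}{4} - \left(6 j - j j\right) = - \frac{3}{4} + \left(j^{2} - 6 j\right) = - \frac{3}{4} + j^{2} - 6 j$)
$f{\left(S \right)} = \left(63 + S\right) \left(- \frac{3}{4} + S^{2} - 5 S\right)$ ($f{\left(S \right)} = \left(S - \left(\frac{3}{4} - S^{2} + 6 S\right)\right) \left(S + 63\right) = \left(- \frac{3}{4} + S^{2} - 5 S\right) \left(63 + S\right) = \left(63 + S\right) \left(- \frac{3}{4} + S^{2} - 5 S\right)$)
$\sqrt{f{\left(-20 \right)} - 1931} = \sqrt{\left(- \frac{189}{4} + \left(-20\right)^{3} + 58 \left(-20\right)^{2} - -6315\right) - 1931} = \sqrt{\left(- \frac{189}{4} - 8000 + 58 \cdot 400 + 6315\right) - 1931} = \sqrt{\left(- \frac{189}{4} - 8000 + 23200 + 6315\right) - 1931} = \sqrt{\frac{85871}{4} - 1931} = \sqrt{\frac{78147}{4}} = \frac{3 \sqrt{8683}}{2}$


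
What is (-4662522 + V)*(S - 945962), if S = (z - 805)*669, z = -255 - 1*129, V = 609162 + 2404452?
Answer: 2871413337924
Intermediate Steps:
V = 3013614
z = -384 (z = -255 - 129 = -384)
S = -795441 (S = (-384 - 805)*669 = -1189*669 = -795441)
(-4662522 + V)*(S - 945962) = (-4662522 + 3013614)*(-795441 - 945962) = -1648908*(-1741403) = 2871413337924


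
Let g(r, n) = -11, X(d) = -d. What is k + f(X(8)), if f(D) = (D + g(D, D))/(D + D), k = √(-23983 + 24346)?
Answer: 19/16 + 11*√3 ≈ 20.240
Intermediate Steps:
k = 11*√3 (k = √363 = 11*√3 ≈ 19.053)
f(D) = (-11 + D)/(2*D) (f(D) = (D - 11)/(D + D) = (-11 + D)/((2*D)) = (-11 + D)*(1/(2*D)) = (-11 + D)/(2*D))
k + f(X(8)) = 11*√3 + (-11 - 1*8)/(2*((-1*8))) = 11*√3 + (½)*(-11 - 8)/(-8) = 11*√3 + (½)*(-⅛)*(-19) = 11*√3 + 19/16 = 19/16 + 11*√3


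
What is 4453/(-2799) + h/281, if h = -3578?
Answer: -11266115/786519 ≈ -14.324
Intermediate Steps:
4453/(-2799) + h/281 = 4453/(-2799) - 3578/281 = 4453*(-1/2799) - 3578*1/281 = -4453/2799 - 3578/281 = -11266115/786519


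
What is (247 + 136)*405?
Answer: 155115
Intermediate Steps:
(247 + 136)*405 = 383*405 = 155115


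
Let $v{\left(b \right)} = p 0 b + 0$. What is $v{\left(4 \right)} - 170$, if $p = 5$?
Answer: $-170$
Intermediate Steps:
$v{\left(b \right)} = 0$ ($v{\left(b \right)} = 5 \cdot 0 b + 0 = 5 \cdot 0 + 0 = 0 + 0 = 0$)
$v{\left(4 \right)} - 170 = 0 - 170 = -170$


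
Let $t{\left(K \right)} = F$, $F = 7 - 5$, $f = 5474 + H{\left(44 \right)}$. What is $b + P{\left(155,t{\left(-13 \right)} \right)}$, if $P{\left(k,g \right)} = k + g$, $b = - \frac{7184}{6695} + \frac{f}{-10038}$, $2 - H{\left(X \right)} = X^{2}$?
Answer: $\frac{1742546513}{11200735} \approx 155.57$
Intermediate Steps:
$H{\left(X \right)} = 2 - X^{2}$
$f = 3540$ ($f = 5474 + \left(2 - 44^{2}\right) = 5474 + \left(2 - 1936\right) = 5474 - 1934 = 3540$)
$b = - \frac{15968882}{11200735}$ ($b = - \frac{7184}{6695} + \frac{3540}{-10038} = \left(-7184\right) \frac{1}{6695} + 3540 \left(- \frac{1}{10038}\right) = - \frac{7184}{6695} - \frac{590}{1673} = - \frac{15968882}{11200735} \approx -1.4257$)
$F = 2$
$t{\left(K \right)} = 2$
$P{\left(k,g \right)} = g + k$
$b + P{\left(155,t{\left(-13 \right)} \right)} = - \frac{15968882}{11200735} + \left(2 + 155\right) = - \frac{15968882}{11200735} + 157 = \frac{1742546513}{11200735}$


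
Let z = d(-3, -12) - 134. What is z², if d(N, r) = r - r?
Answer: 17956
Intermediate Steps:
d(N, r) = 0
z = -134 (z = 0 - 134 = -134)
z² = (-134)² = 17956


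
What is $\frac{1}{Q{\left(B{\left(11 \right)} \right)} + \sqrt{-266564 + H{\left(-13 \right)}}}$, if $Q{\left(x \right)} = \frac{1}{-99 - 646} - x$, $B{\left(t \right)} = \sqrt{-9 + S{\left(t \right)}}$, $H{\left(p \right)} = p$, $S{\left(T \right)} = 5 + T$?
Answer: $- \frac{745}{1 + 745 \sqrt{7} - 745 i \sqrt{266577}} \approx -9.9297 \cdot 10^{-6} - 0.0019368 i$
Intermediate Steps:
$B{\left(t \right)} = \sqrt{-4 + t}$ ($B{\left(t \right)} = \sqrt{-9 + \left(5 + t\right)} = \sqrt{-4 + t}$)
$Q{\left(x \right)} = - \frac{1}{745} - x$ ($Q{\left(x \right)} = \frac{1}{-745} - x = - \frac{1}{745} - x$)
$\frac{1}{Q{\left(B{\left(11 \right)} \right)} + \sqrt{-266564 + H{\left(-13 \right)}}} = \frac{1}{\left(- \frac{1}{745} - \sqrt{-4 + 11}\right) + \sqrt{-266564 - 13}} = \frac{1}{\left(- \frac{1}{745} - \sqrt{7}\right) + \sqrt{-266577}} = \frac{1}{\left(- \frac{1}{745} - \sqrt{7}\right) + i \sqrt{266577}} = \frac{1}{- \frac{1}{745} - \sqrt{7} + i \sqrt{266577}}$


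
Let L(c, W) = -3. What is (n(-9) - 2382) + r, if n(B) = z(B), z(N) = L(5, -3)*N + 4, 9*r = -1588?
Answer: -22747/9 ≈ -2527.4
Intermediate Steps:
r = -1588/9 (r = (⅑)*(-1588) = -1588/9 ≈ -176.44)
z(N) = 4 - 3*N (z(N) = -3*N + 4 = 4 - 3*N)
n(B) = 4 - 3*B
(n(-9) - 2382) + r = ((4 - 3*(-9)) - 2382) - 1588/9 = ((4 + 27) - 2382) - 1588/9 = (31 - 2382) - 1588/9 = -2351 - 1588/9 = -22747/9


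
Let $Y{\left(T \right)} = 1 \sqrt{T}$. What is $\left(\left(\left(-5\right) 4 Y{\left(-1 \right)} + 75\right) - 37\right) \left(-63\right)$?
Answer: $-2394 + 1260 i \approx -2394.0 + 1260.0 i$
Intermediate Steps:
$Y{\left(T \right)} = \sqrt{T}$
$\left(\left(\left(-5\right) 4 Y{\left(-1 \right)} + 75\right) - 37\right) \left(-63\right) = \left(\left(\left(-5\right) 4 \sqrt{-1} + 75\right) - 37\right) \left(-63\right) = \left(\left(- 20 i + 75\right) - 37\right) \left(-63\right) = \left(\left(75 - 20 i\right) - 37\right) \left(-63\right) = \left(38 - 20 i\right) \left(-63\right) = -2394 + 1260 i$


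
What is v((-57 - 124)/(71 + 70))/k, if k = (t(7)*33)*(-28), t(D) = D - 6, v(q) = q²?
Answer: -32761/18370044 ≈ -0.0017834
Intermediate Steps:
t(D) = -6 + D
k = -924 (k = ((-6 + 7)*33)*(-28) = (1*33)*(-28) = 33*(-28) = -924)
v((-57 - 124)/(71 + 70))/k = ((-57 - 124)/(71 + 70))²/(-924) = (-181/141)²*(-1/924) = (32761/19881)*(-1/924) = -32761/18370044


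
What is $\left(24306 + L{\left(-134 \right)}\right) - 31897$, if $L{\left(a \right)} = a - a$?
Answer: $-7591$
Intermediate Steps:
$L{\left(a \right)} = 0$
$\left(24306 + L{\left(-134 \right)}\right) - 31897 = \left(24306 + 0\right) - 31897 = 24306 - 31897 = -7591$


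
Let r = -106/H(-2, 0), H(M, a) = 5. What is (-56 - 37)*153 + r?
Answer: -71251/5 ≈ -14250.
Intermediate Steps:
r = -106/5 ≈ -21.200
(-56 - 37)*153 + r = (-56 - 37)*153 - 106/5 = -93*153 - 106/5 = -14229 - 106/5 = -71251/5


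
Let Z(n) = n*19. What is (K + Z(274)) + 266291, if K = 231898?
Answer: 503395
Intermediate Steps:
Z(n) = 19*n
(K + Z(274)) + 266291 = (231898 + 19*274) + 266291 = (231898 + 5206) + 266291 = 237104 + 266291 = 503395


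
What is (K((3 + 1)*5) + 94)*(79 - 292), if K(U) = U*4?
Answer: -37062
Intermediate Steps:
K(U) = 4*U
(K((3 + 1)*5) + 94)*(79 - 292) = (4*((3 + 1)*5) + 94)*(79 - 292) = (4*(4*5) + 94)*(-213) = (4*20 + 94)*(-213) = (80 + 94)*(-213) = 174*(-213) = -37062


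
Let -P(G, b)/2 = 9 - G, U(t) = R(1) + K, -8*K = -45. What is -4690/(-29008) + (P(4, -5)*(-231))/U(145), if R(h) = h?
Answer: 38308315/109816 ≈ 348.84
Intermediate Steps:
K = 45/8 (K = -⅛*(-45) = 45/8 ≈ 5.6250)
U(t) = 53/8 (U(t) = 1 + 45/8 = 53/8)
P(G, b) = -18 + 2*G (P(G, b) = -2*(9 - G) = -18 + 2*G)
-4690/(-29008) + (P(4, -5)*(-231))/U(145) = -4690/(-29008) + ((-18 + 2*4)*(-231))/(53/8) = -4690*(-1/29008) + ((-18 + 8)*(-231))*(8/53) = 335/2072 - 10*(-231)*(8/53) = 335/2072 + 2310*(8/53) = 335/2072 + 18480/53 = 38308315/109816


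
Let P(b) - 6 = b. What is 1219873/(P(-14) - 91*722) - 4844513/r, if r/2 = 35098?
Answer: -8781807703/100273460 ≈ -87.579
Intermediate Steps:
r = 70196 (r = 2*35098 = 70196)
P(b) = 6 + b
1219873/(P(-14) - 91*722) - 4844513/r = 1219873/((6 - 14) - 91*722) - 4844513/70196 = 1219873/(-8 - 65702) - 4844513*1/70196 = 1219873/(-65710) - 210631/3052 = 1219873*(-1/65710) - 210631/3052 = -1219873/65710 - 210631/3052 = -8781807703/100273460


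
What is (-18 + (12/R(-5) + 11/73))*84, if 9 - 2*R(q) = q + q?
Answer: -1932420/1387 ≈ -1393.2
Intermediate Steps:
R(q) = 9/2 - q (R(q) = 9/2 - (q + q)/2 = 9/2 - q)
(-18 + (12/R(-5) + 11/73))*84 = (-18 + (12/(9/2 - 1*(-5)) + 11/73))*84 = (-18 + (12/(9/2 + 5) + 11*(1/73)))*84 = (-18 + (12/(19/2) + 11/73))*84 = (-18 + (12*(2/19) + 11/73))*84 = (-18 + (24/19 + 11/73))*84 = (-18 + 1961/1387)*84 = -23005/1387*84 = -1932420/1387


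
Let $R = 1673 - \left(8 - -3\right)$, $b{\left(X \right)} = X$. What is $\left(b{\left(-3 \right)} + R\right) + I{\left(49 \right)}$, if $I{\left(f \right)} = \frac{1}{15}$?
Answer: $\frac{24886}{15} \approx 1659.1$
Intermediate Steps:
$I{\left(f \right)} = \frac{1}{15}$
$R = 1662$ ($R = 1673 - \left(8 + 3\right) = 1673 - 11 = 1662$)
$\left(b{\left(-3 \right)} + R\right) + I{\left(49 \right)} = \left(-3 + 1662\right) + \frac{1}{15} = 1659 + \frac{1}{15} = \frac{24886}{15}$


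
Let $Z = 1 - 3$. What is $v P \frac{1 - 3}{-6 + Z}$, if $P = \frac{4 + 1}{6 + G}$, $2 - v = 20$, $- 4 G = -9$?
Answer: $- \frac{30}{11} \approx -2.7273$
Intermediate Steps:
$G = \frac{9}{4}$ ($G = \left(- \frac{1}{4}\right) \left(-9\right) = \frac{9}{4} \approx 2.25$)
$Z = -2$
$v = -18$ ($v = 2 - 20 = -18$)
$P = \frac{20}{33}$ ($P = \frac{4 + 1}{6 + \frac{9}{4}} = \frac{5}{\frac{33}{4}} = 5 \cdot \frac{4}{33} = \frac{20}{33} \approx 0.60606$)
$v P \frac{1 - 3}{-6 + Z} = \left(-18\right) \frac{20}{33} \frac{1 - 3}{-6 - 2} = - \frac{120 \left(- \frac{2}{-8}\right)}{11} = - \frac{120 \left(\left(-2\right) \left(- \frac{1}{8}\right)\right)}{11} = \left(- \frac{120}{11}\right) \frac{1}{4} = - \frac{30}{11}$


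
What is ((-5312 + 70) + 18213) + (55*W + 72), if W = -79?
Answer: 8698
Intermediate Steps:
((-5312 + 70) + 18213) + (55*W + 72) = ((-5312 + 70) + 18213) + (55*(-79) + 72) = (-5242 + 18213) + (-4345 + 72) = 12971 - 4273 = 8698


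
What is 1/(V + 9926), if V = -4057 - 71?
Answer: 1/5798 ≈ 0.00017247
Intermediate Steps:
V = -4128
1/(V + 9926) = 1/(-4128 + 9926) = 1/5798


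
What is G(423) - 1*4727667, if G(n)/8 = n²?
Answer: -3296235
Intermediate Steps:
G(n) = 8*n²
G(423) - 1*4727667 = 8*423² - 1*4727667 = 8*178929 - 4727667 = 1431432 - 4727667 = -3296235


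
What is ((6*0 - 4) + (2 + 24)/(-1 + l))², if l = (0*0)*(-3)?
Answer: 900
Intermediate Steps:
l = 0 (l = 0*(-3) = 0)
((6*0 - 4) + (2 + 24)/(-1 + l))² = ((6*0 - 4) + (2 + 24)/(-1 + 0))² = ((0 - 4) + 26/(-1))² = (-4 + 26*(-1))² = (-4 - 26)² = (-30)² = 900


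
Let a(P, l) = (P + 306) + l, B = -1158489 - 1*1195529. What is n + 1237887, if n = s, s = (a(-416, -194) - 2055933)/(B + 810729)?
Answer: 1910419446580/1543289 ≈ 1.2379e+6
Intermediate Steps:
B = -2354018 (B = -1158489 - 1195529 = -2354018)
a(P, l) = 306 + P + l (a(P, l) = (306 + P) + l = 306 + P + l)
s = 2056237/1543289 (s = ((306 - 416 - 194) - 2055933)/(-2354018 + 810729) = (-304 - 2055933)/(-1543289) = -2056237*(-1/1543289) = 2056237/1543289 ≈ 1.3324)
n = 2056237/1543289 ≈ 1.3324
n + 1237887 = 2056237/1543289 + 1237887 = 1910419446580/1543289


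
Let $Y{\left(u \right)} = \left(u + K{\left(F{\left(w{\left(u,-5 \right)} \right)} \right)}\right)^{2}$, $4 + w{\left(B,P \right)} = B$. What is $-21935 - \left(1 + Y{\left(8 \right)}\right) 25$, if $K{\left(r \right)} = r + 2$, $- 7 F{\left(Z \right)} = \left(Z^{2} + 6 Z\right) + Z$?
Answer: $- \frac{1092940}{49} \approx -22305.0$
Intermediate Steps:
$w{\left(B,P \right)} = -4 + B$
$F{\left(Z \right)} = - Z - \frac{Z^{2}}{7}$ ($F{\left(Z \right)} = - \frac{\left(Z^{2} + 6 Z\right) + Z}{7} = - \frac{Z^{2} + 7 Z}{7} = - Z - \frac{Z^{2}}{7}$)
$K{\left(r \right)} = 2 + r$
$Y{\left(u \right)} = \left(2 + u - \frac{\left(-4 + u\right) \left(3 + u\right)}{7}\right)^{2}$ ($Y{\left(u \right)} = \left(u - \left(-2 + \frac{\left(-4 + u\right) \left(7 + \left(-4 + u\right)\right)}{7}\right)\right)^{2} = \left(u - \left(-2 + \frac{\left(-4 + u\right) \left(3 + u\right)}{7}\right)\right)^{2} = \left(2 + u - \frac{\left(-4 + u\right) \left(3 + u\right)}{7}\right)^{2}$)
$-21935 - \left(1 + Y{\left(8 \right)}\right) 25 = -21935 - \left(1 + \frac{\left(26 - 8^{2} + 8 \cdot 8\right)^{2}}{49}\right) 25 = -21935 - \left(1 + \frac{\left(26 - 64 + 64\right)^{2}}{49}\right) 25 = -21935 - \left(1 + \frac{26^{2}}{49}\right) 25 = -21935 - \left(1 + \frac{1}{49} \cdot 676\right) 25 = -21935 - \left(1 + \frac{676}{49}\right) 25 = -21935 - \frac{725}{49} \cdot 25 = -21935 - \frac{18125}{49} = - \frac{1092940}{49}$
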